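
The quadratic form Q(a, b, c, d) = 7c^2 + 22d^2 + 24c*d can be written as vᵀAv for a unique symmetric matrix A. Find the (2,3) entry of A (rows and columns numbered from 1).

The coefficient of b·c in Q is 0. For a symmetric A this equals A[2,3] + A[3,2] = 2·A[2,3].
So A[2,3] = 0/2 = 0.

0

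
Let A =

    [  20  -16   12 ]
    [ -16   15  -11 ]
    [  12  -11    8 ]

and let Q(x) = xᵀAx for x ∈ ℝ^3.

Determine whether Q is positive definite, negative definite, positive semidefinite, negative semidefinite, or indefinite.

Congruent diagonalization of A (simultaneous row and column reduction) yields pivots 20, 11/5, -1/11.
So there are 2 positive, 1 negative pivots.
Hence Q is indefinite.

indefinite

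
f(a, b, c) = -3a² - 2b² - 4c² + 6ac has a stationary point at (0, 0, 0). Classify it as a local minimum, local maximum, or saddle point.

local maximum

The Hessian at the origin is H = [[-6, 0, 6], [0, -4, 0], [6, 0, -8]].
Row-reducing H symmetrically gives the diagonal entries -6, -4, -2.
That gives 3 negative pivots.
H is negative definite, so the origin is a strict local maximum.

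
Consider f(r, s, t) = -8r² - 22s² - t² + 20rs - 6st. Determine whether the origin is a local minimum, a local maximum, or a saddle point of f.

local maximum

The Hessian at the origin is H = [[-16, 20, 0], [20, -44, -6], [0, -6, -2]].
Row-reducing H symmetrically gives the diagonal entries -16, -19, -2/19.
Counting signs: 3 negative.
H is negative definite, so the origin is a strict local maximum.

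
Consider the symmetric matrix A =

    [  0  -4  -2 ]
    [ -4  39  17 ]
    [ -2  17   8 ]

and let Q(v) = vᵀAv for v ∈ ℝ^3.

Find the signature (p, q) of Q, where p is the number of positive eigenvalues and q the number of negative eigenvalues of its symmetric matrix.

(2, 1)

By Sylvester's law of inertia any congruent diagonalization of A has 2 positive, 1 negative and 0 zero entries.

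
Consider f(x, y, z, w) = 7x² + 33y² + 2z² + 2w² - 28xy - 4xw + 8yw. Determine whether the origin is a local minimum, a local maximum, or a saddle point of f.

The Hessian at the origin is H = [[14, -28, 0, -4], [-28, 66, 0, 8], [0, 0, 4, 0], [-4, 8, 0, 4]].
Symmetric row and column elimination reduces H to a congruent diagonal form with pivots 14, 10, 4, 20/7.
That gives 4 positive pivots.
H is positive definite, so the origin is a strict local minimum.

local minimum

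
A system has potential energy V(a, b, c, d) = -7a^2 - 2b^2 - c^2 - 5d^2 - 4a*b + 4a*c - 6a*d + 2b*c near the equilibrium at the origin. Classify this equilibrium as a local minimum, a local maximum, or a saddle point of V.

The Hessian at the origin is H = [[-14, -4, 4, -6], [-4, -4, 2, 0], [4, 2, -2, 0], [-6, 0, 0, -10]].
Symmetric row and column elimination reduces H to a congruent diagonal form with pivots -14, -20/7, -3/5, -4.
Counting signs: 4 negative.
H is negative definite, so the origin is a strict local maximum.

local maximum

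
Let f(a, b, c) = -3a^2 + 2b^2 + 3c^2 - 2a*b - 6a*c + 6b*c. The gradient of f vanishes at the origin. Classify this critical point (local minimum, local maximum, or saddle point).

The Hessian at the origin is H = [[-6, -2, -6], [-2, 4, 6], [-6, 6, 6]].
Applying the same elementary operations to the rows and columns of H produces a congruent diagonal matrix with entries -6, 14/3, -12/7.
Counting signs: 1 positive, 2 negative.
H is indefinite, so the origin is a saddle point.

saddle point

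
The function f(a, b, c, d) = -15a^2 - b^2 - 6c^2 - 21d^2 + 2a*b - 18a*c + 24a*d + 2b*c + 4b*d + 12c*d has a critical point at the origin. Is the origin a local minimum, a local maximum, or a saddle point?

local maximum

The Hessian at the origin is H = [[-30, 2, -18, 24], [2, -2, 2, 4], [-18, 2, -12, 12], [24, 4, 12, -42]].
Applying the same elementary operations to the rows and columns of H produces a congruent diagonal matrix with entries -30, -28/15, -6/7, -6.
So there are 4 negative pivots.
H is negative definite, so the origin is a strict local maximum.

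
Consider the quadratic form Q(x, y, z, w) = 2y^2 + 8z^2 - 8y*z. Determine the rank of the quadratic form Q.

Write A = [[0, 0, 0, 0], [0, 2, -4, 0], [0, -4, 8, 0], [0, 0, 0, 0]].
Row-reducing A symmetrically gives the diagonal entries 0, 2, 0, 0.
So there are 1 positive, 3 zero pivots.
The rank is the number of nonzero pivots: 1.

1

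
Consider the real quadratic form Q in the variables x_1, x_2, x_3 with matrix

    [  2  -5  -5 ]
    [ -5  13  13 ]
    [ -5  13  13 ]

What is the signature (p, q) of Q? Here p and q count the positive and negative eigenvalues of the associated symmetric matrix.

(2, 0)

Row-reducing A symmetrically gives the diagonal entries 2, 1/2, 0.
So there are 2 positive, 1 zero pivots.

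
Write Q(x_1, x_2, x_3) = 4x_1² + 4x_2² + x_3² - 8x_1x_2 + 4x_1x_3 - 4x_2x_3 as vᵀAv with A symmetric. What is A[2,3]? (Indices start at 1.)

-2

The coefficient of x_2·x_3 in Q is -4. For a symmetric A this equals A[2,3] + A[3,2] = 2·A[2,3].
So A[2,3] = -4/2 = -2.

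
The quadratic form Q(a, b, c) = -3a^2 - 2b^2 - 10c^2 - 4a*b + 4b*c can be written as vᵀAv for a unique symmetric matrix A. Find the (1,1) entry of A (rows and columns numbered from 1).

-3

The coefficient of a^2 in Q is -3, and that is exactly A[1,1].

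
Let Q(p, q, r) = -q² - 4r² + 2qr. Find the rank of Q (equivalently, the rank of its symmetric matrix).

The symmetric matrix is A = [[0, 0, 0], [0, -1, 1], [0, 1, -4]].
Row-reducing A symmetrically gives the diagonal entries 0, -1, -3.
Counting signs: 2 negative, 1 zero.
The rank is the number of nonzero pivots: 2.

2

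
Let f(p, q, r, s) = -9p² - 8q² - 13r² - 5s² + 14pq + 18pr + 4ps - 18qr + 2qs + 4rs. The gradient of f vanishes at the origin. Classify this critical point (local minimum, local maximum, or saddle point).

local maximum

The Hessian at the origin is H = [[-18, 14, 18, 4], [14, -16, -18, 2], [18, -18, -26, 4], [4, 2, 4, -10]].
Symmetric row and column elimination reduces H to a congruent diagonal form with pivots -18, -46/9, -112/23, -5/7.
That gives 4 negative pivots.
H is negative definite, so the origin is a strict local maximum.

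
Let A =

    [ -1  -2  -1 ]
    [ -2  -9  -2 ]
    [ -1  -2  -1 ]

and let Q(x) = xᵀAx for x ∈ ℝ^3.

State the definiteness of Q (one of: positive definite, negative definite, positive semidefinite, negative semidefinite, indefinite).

negative semidefinite

Row-reducing A symmetrically gives the diagonal entries -1, -5, 0.
That gives 2 negative, 1 zero pivots.
Hence Q is negative semidefinite.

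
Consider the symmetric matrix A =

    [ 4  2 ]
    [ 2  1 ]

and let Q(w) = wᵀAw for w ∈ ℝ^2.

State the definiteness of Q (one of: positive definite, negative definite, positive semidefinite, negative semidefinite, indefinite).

For the 2×2 matrix [[4, 2], [2, 1]]: det = 4·1 − (2)² = 0, trace = 5.
det = 0 so one eigenvalue is zero; the form is semidefinite with the sign of the trace.

positive semidefinite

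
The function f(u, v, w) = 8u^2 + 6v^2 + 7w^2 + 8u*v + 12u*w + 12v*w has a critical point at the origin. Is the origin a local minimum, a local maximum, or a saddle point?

The Hessian at the origin is H = [[16, 8, 12], [8, 12, 12], [12, 12, 14]].
An LDLᵀ factorisation of H has diagonal entries 16, 8, 1/2.
That gives 3 positive pivots.
H is positive definite, so the origin is a strict local minimum.

local minimum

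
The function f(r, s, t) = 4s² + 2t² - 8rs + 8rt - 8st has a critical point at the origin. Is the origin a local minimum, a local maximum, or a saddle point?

saddle point

The Hessian at the origin is H = [[0, -8, 8], [-8, 8, -8], [8, -8, 4]].
H is indefinite, so the origin is a saddle point.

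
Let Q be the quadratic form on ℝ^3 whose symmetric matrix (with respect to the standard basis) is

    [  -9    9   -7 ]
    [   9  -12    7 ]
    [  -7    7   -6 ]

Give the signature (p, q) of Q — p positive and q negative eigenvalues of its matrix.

(0, 3)

An LDLᵀ factorisation of A has diagonal entries -9, -3, -5/9.
Counting signs: 3 negative.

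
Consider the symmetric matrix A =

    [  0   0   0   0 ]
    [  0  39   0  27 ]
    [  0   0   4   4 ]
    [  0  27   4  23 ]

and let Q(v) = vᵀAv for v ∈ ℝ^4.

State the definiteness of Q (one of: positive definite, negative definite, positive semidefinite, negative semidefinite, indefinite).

Applying the same elementary operations to the rows and columns of A produces a congruent diagonal matrix with entries 0, 39, 4, 4/13.
Counting signs: 3 positive, 1 zero.
Hence Q is positive semidefinite.

positive semidefinite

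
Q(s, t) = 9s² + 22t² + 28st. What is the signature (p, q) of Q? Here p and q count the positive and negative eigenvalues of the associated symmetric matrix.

(2, 0)

The symmetric matrix is A = [[9, 14], [14, 22]].
Congruent diagonalization of A (simultaneous row and column reduction) yields pivots 9, 2/9.
That gives 2 positive pivots.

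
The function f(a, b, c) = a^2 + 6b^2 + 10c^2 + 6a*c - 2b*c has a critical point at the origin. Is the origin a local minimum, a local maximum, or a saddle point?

The Hessian at the origin is H = [[2, 0, 6], [0, 12, -2], [6, -2, 20]].
Row-reducing H symmetrically gives the diagonal entries 2, 12, 5/3.
That gives 3 positive pivots.
H is positive definite, so the origin is a strict local minimum.

local minimum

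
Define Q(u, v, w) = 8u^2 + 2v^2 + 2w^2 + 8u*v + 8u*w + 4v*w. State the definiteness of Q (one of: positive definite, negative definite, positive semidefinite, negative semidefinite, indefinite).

positive semidefinite

The symmetric matrix is A = [[8, 4, 4], [4, 2, 2], [4, 2, 2]].
Congruent diagonalization of A (simultaneous row and column reduction) yields pivots 8, 0, 0.
Counting signs: 1 positive, 2 zero.
Hence Q is positive semidefinite.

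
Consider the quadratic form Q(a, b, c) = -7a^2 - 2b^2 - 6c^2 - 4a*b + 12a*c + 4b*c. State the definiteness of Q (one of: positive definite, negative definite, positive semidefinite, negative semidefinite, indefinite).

negative definite

The symmetric matrix of Q is A = [[-7, -2, 6], [-2, -2, 2], [6, 2, -6]].
Leading principal minors: Δ_1 = -7, Δ_2 = 10, Δ_3 = -8.
The signs alternate starting with Δ_1 < 0, so by Sylvester's criterion Q is negative definite.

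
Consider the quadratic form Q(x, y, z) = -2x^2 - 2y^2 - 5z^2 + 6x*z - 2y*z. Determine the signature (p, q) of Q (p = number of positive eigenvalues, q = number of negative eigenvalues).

(0, 2)

Write A = [[-2, 0, 3], [0, -2, -1], [3, -1, -5]].
Row-reducing A symmetrically gives the diagonal entries -2, -2, 0.
Counting signs: 2 negative, 1 zero.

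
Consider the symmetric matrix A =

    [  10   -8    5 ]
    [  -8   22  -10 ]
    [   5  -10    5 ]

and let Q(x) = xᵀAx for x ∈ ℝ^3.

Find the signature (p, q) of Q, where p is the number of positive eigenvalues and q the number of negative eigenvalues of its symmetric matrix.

(3, 0)

An LDLᵀ factorisation of A has diagonal entries 10, 78/5, 5/26.
Counting signs: 3 positive.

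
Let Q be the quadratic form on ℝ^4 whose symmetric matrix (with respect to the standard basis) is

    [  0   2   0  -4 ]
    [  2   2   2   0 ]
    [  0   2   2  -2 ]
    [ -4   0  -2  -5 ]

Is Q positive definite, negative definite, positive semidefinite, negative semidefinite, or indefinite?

indefinite

A is congruent to a diagonal matrix with 3 positive, 1 negative and 0 zero entries, so Q is indefinite.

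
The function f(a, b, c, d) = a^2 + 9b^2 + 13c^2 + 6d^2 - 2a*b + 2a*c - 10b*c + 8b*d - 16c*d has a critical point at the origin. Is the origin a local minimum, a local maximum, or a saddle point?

local minimum

The Hessian at the origin is H = [[2, -2, 2, 0], [-2, 18, -10, 8], [2, -10, 26, -16], [0, 8, -16, 12]].
Applying the same elementary operations to the rows and columns of H produces a congruent diagonal matrix with entries 2, 16, 20, 4/5.
That gives 4 positive pivots.
H is positive definite, so the origin is a strict local minimum.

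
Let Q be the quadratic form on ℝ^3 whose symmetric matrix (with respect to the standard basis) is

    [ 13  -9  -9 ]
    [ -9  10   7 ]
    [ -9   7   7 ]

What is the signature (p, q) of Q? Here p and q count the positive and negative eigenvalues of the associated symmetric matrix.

(3, 0)

Symmetric row and column elimination reduces A to a congruent diagonal form with pivots 13, 49/13, 30/49.
That gives 3 positive pivots.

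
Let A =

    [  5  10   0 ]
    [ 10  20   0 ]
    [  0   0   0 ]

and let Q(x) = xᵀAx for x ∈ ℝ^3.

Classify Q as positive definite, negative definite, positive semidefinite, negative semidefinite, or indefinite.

positive semidefinite

Applying the same elementary operations to the rows and columns of A produces a congruent diagonal matrix with entries 5, 0, 0.
That gives 1 positive, 2 zero pivots.
Hence Q is positive semidefinite.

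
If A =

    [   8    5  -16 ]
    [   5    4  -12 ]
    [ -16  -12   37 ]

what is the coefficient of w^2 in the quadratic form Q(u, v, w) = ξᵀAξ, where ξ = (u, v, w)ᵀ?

37

The coefficient of w^2 is the diagonal entry A[3,3] = 37.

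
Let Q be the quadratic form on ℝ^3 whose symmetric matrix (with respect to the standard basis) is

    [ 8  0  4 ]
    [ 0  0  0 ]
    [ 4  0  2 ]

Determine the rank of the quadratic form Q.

1

Congruent diagonalization of A (simultaneous row and column reduction) yields pivots 8, 0, 0.
That gives 1 positive, 2 zero pivots.
The rank is the number of nonzero pivots: 1.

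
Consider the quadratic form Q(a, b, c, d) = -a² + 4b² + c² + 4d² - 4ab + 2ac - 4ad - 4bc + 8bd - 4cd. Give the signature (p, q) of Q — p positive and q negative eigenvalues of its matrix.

The associated matrix is A = [[-1, -2, 1, -2], [-2, 4, -2, 4], [1, -2, 1, -2], [-2, 4, -2, 4]].
Congruent diagonalization of A (simultaneous row and column reduction) yields pivots -1, 8, 0, 0.
So there are 1 positive, 1 negative, 2 zero pivots.

(1, 1)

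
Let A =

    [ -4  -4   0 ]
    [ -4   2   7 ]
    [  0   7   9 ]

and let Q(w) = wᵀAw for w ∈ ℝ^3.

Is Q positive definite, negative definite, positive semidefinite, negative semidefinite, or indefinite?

indefinite

Congruent diagonalization of A (simultaneous row and column reduction) yields pivots -4, 6, 5/6.
So there are 2 positive, 1 negative pivots.
Hence Q is indefinite.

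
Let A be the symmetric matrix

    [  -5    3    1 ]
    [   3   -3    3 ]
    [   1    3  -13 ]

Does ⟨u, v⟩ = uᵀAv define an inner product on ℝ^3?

no

Congruent diagonalization of A (simultaneous row and column reduction) yields pivots -5, -6/5, -2.
That gives 3 negative pivots.
Hence Q is negative definite.
⟨·,·⟩ is an inner product exactly when A is positive definite.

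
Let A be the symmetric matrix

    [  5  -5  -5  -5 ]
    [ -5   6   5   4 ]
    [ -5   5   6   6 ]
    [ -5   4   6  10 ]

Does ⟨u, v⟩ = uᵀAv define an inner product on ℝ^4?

Row-reducing A symmetrically gives the diagonal entries 5, 1, 1, 3.
Counting signs: 4 positive.
Hence Q is positive definite.
⟨·,·⟩ is an inner product exactly when A is positive definite.

yes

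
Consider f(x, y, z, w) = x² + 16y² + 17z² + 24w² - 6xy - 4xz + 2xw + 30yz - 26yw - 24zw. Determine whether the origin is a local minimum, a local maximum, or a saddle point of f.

local minimum

The Hessian at the origin is H = [[2, -6, -4, 2], [-6, 32, 30, -26], [-4, 30, 34, -24], [2, -26, -24, 48]].
Symmetric row and column elimination reduces H to a congruent diagonal form with pivots 2, 14, 20/7, 6.
Counting signs: 4 positive.
H is positive definite, so the origin is a strict local minimum.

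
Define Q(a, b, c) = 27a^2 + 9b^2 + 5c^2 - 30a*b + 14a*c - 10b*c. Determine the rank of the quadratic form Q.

The symmetric matrix is A = [[27, -15, 7], [-15, 9, -5], [7, -5, 5]].
Applying the same elementary operations to the rows and columns of A produces a congruent diagonal matrix with entries 27, 2/3, 4/3.
That gives 3 positive pivots.
The rank is the number of nonzero pivots: 3.

3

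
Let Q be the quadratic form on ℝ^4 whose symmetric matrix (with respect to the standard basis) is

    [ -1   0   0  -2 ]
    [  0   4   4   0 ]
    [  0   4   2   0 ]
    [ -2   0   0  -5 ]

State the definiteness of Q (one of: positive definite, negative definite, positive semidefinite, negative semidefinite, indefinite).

indefinite

An LDLᵀ factorisation of A has diagonal entries -1, 4, -2, -1.
Counting signs: 1 positive, 3 negative.
Hence Q is indefinite.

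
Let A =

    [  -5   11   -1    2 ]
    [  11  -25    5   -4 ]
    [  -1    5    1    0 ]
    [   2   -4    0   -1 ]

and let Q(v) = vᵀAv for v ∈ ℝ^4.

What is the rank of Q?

4

Row-reducing A symmetrically gives the diagonal entries -5, -4/5, 11, -1/11.
Counting signs: 1 positive, 3 negative.
The rank is the number of nonzero pivots: 4.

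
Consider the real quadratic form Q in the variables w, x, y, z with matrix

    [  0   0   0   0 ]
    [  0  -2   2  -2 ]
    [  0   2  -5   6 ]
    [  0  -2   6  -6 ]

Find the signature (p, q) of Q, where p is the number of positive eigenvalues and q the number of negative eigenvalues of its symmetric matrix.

Applying the same elementary operations to the rows and columns of A produces a congruent diagonal matrix with entries 0, -2, -3, 4/3.
Counting signs: 1 positive, 2 negative, 1 zero.

(1, 2)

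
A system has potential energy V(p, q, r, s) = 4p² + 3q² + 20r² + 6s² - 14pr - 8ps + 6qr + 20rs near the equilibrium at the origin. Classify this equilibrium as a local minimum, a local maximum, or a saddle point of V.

local minimum

The Hessian at the origin is H = [[8, 0, -14, -8], [0, 6, 6, 0], [-14, 6, 40, 20], [-8, 0, 20, 12]].
Symmetric row and column elimination reduces H to a congruent diagonal form with pivots 8, 6, 19/2, 4/19.
So there are 4 positive pivots.
H is positive definite, so the origin is a strict local minimum.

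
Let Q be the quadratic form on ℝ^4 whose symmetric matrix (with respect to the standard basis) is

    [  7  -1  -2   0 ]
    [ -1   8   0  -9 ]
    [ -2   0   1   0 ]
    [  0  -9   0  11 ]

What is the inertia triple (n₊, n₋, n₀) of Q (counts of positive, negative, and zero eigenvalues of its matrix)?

Symmetric row and column elimination reduces A to a congruent diagonal form with pivots 7, 55/7, 23/55, 10/23.
So there are 4 positive pivots.

(4, 0, 0)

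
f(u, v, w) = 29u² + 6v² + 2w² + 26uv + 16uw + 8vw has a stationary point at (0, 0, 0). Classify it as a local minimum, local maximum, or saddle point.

The Hessian at the origin is H = [[58, 26, 16], [26, 12, 8], [16, 8, 4]].
Applying the same elementary operations to the rows and columns of H produces a congruent diagonal matrix with entries 58, 10/29, -12/5.
Counting signs: 2 positive, 1 negative.
H is indefinite, so the origin is a saddle point.

saddle point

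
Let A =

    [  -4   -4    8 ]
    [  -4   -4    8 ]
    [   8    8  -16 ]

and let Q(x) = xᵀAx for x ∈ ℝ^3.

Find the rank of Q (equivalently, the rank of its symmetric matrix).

Congruent diagonalization of A (simultaneous row and column reduction) yields pivots -4, 0, 0.
So there are 1 negative, 2 zero pivots.
The rank is the number of nonzero pivots: 1.

1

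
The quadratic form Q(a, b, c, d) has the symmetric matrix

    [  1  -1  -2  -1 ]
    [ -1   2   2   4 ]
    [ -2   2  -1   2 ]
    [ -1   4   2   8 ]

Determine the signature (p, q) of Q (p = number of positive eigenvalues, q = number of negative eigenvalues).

Row-reducing A symmetrically gives the diagonal entries 1, 1, -5, -2.
So there are 2 positive, 2 negative pivots.

(2, 2)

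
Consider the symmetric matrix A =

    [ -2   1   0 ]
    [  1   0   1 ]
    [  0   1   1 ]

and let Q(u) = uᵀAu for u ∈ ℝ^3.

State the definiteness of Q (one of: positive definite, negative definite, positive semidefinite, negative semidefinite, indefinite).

indefinite

Row-reducing A symmetrically gives the diagonal entries -2, 1/2, -1.
So there are 1 positive, 2 negative pivots.
Hence Q is indefinite.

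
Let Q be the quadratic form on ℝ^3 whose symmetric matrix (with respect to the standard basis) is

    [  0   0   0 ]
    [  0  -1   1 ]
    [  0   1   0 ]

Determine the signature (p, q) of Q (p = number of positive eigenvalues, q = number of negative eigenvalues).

Applying the same elementary operations to the rows and columns of A produces a congruent diagonal matrix with entries 0, -1, 1.
That gives 1 positive, 1 negative, 1 zero pivots.

(1, 1)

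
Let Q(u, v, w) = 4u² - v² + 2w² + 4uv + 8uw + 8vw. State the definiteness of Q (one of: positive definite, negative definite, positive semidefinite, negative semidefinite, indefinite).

indefinite

The associated matrix is A = [[4, 2, 4], [2, -1, 4], [4, 4, 2]].
Applying the same elementary operations to the rows and columns of A produces a congruent diagonal matrix with entries 4, -2, 0.
So there are 1 positive, 1 negative, 1 zero pivots.
Hence Q is indefinite.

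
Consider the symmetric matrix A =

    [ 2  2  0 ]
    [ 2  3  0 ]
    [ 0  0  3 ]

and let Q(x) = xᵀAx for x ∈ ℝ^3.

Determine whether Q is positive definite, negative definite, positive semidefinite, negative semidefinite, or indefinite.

positive definite

Leading principal minors: Δ_1 = 2, Δ_2 = 2, Δ_3 = 6.
All leading principal minors are positive, so by Sylvester's criterion Q is positive definite.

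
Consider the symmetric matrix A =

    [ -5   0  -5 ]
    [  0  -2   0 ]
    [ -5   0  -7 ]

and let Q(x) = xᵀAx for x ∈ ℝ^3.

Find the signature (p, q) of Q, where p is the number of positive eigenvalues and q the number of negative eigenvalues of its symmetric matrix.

Row-reducing A symmetrically gives the diagonal entries -5, -2, -2.
That gives 3 negative pivots.

(0, 3)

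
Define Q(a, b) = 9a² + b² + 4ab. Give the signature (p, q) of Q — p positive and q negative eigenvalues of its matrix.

The symmetric matrix is A = [[9, 2], [2, 1]].
Symmetric row and column elimination reduces A to a congruent diagonal form with pivots 9, 5/9.
Counting signs: 2 positive.

(2, 0)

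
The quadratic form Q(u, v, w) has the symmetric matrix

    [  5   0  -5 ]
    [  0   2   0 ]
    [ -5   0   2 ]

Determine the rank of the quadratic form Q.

An LDLᵀ factorisation of A has diagonal entries 5, 2, -3.
That gives 2 positive, 1 negative pivots.
The rank is the number of nonzero pivots: 3.

3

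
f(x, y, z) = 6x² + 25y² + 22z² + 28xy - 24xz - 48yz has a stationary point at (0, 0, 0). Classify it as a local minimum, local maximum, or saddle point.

saddle point

The Hessian at the origin is H = [[12, 28, -24], [28, 50, -48], [-24, -48, 44]].
Row-reducing H symmetrically gives the diagonal entries 12, -46/3, 4/23.
So there are 2 positive, 1 negative pivots.
H is indefinite, so the origin is a saddle point.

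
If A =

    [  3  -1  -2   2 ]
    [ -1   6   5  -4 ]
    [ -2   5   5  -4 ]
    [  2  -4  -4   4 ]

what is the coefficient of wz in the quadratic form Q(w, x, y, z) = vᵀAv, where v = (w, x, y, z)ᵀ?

4

The coefficient of wz is A[1,4] + A[4,1] = 2·2 = 4.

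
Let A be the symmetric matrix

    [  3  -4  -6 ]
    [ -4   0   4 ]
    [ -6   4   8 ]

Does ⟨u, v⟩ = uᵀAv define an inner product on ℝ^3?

no

An LDLᵀ factorisation of A has diagonal entries 3, -16/3, -1.
That gives 1 positive, 2 negative pivots.
Hence Q is indefinite.
⟨·,·⟩ is an inner product exactly when A is positive definite.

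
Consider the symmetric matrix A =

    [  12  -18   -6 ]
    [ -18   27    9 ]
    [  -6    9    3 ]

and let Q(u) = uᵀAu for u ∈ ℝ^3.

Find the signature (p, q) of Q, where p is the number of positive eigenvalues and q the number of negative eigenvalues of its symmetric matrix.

Congruent diagonalization of A (simultaneous row and column reduction) yields pivots 12, 0, 0.
So there are 1 positive, 2 zero pivots.

(1, 0)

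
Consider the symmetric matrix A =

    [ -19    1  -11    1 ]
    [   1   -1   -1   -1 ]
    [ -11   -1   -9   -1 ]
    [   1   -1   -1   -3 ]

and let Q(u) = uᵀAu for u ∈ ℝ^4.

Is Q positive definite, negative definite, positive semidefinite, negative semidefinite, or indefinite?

negative semidefinite

Applying the same elementary operations to the rows and columns of A produces a congruent diagonal matrix with entries -19, -18/19, 0, -2.
So there are 3 negative, 1 zero pivots.
Hence Q is negative semidefinite.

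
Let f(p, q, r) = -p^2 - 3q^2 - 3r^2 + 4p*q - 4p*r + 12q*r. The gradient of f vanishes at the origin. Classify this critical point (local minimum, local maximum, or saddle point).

saddle point

The Hessian at the origin is H = [[-2, 4, -4], [4, -6, 12], [-4, 12, -6]].
Applying the same elementary operations to the rows and columns of H produces a congruent diagonal matrix with entries -2, 2, -6.
Counting signs: 1 positive, 2 negative.
H is indefinite, so the origin is a saddle point.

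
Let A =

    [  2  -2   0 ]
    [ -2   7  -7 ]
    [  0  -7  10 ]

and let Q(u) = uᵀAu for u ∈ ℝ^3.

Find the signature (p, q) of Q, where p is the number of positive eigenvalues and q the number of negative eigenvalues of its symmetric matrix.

Applying the same elementary operations to the rows and columns of A produces a congruent diagonal matrix with entries 2, 5, 1/5.
That gives 3 positive pivots.

(3, 0)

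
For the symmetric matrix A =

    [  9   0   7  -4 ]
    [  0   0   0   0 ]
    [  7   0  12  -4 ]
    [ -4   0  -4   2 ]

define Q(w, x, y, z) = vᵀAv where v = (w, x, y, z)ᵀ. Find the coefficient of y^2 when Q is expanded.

12

The coefficient of y^2 is the diagonal entry A[3,3] = 12.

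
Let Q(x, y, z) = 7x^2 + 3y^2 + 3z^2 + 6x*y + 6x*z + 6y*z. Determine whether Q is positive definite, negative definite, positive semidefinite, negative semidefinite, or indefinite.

Write A = [[7, 3, 3], [3, 3, 3], [3, 3, 3]].
Symmetric row and column elimination reduces A to a congruent diagonal form with pivots 7, 12/7, 0.
Counting signs: 2 positive, 1 zero.
Hence Q is positive semidefinite.

positive semidefinite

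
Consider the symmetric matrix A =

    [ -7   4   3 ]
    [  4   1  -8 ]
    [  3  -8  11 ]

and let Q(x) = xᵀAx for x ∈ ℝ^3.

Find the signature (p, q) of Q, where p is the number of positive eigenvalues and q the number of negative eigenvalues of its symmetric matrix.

(2, 1)

Symmetric row and column elimination reduces A to a congruent diagonal form with pivots -7, 23/7, 6/23.
That gives 2 positive, 1 negative pivots.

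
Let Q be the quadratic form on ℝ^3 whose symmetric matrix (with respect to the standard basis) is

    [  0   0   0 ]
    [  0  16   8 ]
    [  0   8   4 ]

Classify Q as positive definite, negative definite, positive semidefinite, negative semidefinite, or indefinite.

Applying the same elementary operations to the rows and columns of A produces a congruent diagonal matrix with entries 0, 16, 0.
Counting signs: 1 positive, 2 zero.
Hence Q is positive semidefinite.

positive semidefinite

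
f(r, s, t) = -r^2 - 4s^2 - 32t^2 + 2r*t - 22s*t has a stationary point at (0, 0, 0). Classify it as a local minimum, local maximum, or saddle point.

The Hessian at the origin is H = [[-2, 0, 2], [0, -8, -22], [2, -22, -64]].
Congruent diagonalization of H (simultaneous row and column reduction) yields pivots -2, -8, -3/2.
So there are 3 negative pivots.
H is negative definite, so the origin is a strict local maximum.

local maximum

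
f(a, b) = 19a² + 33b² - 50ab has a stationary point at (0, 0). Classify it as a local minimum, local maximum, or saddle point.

The Hessian at the origin is H = [[38, -50], [-50, 66]].
det H = 38·66 − (-50)² = 8 > 0 and H[1,1] = 38 > 0, so H is positive definite.
Therefore the origin is a local minimum.

local minimum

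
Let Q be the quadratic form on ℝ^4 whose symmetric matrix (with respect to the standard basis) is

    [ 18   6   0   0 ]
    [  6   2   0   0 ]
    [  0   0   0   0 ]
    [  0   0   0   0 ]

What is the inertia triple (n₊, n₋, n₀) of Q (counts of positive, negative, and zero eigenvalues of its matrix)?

(1, 0, 3)

Congruent diagonalization of A (simultaneous row and column reduction) yields pivots 18, 0, 0, 0.
So there are 1 positive, 3 zero pivots.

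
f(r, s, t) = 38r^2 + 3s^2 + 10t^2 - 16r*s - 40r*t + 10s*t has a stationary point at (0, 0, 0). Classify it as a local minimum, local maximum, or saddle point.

saddle point

The Hessian at the origin is H = [[76, -16, -40], [-16, 6, 10], [-40, 10, 20]].
An LDLᵀ factorisation of H has diagonal entries 76, 50/19, -2.
So there are 2 positive, 1 negative pivots.
H is indefinite, so the origin is a saddle point.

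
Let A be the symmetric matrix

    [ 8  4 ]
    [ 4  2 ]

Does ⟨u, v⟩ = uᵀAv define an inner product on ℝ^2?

no

For the 2×2 matrix [[8, 4], [4, 2]]: det = 8·2 − (4)² = 0, trace = 10.
det = 0 so one eigenvalue is zero; the form is semidefinite with the sign of the trace.
⟨·,·⟩ is an inner product exactly when A is positive definite.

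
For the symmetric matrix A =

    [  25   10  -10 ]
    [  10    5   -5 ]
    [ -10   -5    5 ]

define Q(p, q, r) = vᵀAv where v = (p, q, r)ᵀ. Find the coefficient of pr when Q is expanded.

-20

The coefficient of pr is A[1,3] + A[3,1] = 2·(-10) = -20.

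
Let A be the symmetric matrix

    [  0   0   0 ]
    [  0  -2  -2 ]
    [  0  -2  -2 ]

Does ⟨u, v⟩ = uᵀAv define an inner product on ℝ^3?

no

Symmetric row and column elimination reduces A to a congruent diagonal form with pivots 0, -2, 0.
That gives 1 negative, 2 zero pivots.
Hence Q is negative semidefinite.
⟨·,·⟩ is an inner product exactly when A is positive definite.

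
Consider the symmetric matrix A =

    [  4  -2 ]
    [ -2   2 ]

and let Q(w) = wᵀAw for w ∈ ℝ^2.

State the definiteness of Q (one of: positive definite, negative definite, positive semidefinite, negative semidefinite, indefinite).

Congruent diagonalization of A (simultaneous row and column reduction) yields pivots 4, 1.
That gives 2 positive pivots.
Hence Q is positive definite.

positive definite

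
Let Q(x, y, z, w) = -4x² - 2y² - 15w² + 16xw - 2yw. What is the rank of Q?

3

The symmetric matrix is A = [[-4, 0, 0, 8], [0, -2, 0, -1], [0, 0, 0, 0], [8, -1, 0, -15]].
Symmetric row and column elimination reduces A to a congruent diagonal form with pivots -4, -2, 0, 3/2.
That gives 1 positive, 2 negative, 1 zero pivots.
The rank is the number of nonzero pivots: 3.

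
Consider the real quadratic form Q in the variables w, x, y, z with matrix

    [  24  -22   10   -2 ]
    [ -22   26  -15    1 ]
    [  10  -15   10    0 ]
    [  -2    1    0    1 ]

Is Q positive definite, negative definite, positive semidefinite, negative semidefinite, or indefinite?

positive semidefinite

Row-reducing A symmetrically gives the diagonal entries 24, 35/6, 0, 5/7.
That gives 3 positive, 1 zero pivots.
Hence Q is positive semidefinite.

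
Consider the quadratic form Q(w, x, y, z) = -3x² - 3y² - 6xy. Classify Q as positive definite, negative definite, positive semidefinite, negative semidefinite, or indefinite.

negative semidefinite

Write A = [[0, 0, 0, 0], [0, -3, -3, 0], [0, -3, -3, 0], [0, 0, 0, 0]].
Symmetric row and column elimination reduces A to a congruent diagonal form with pivots 0, -3, 0, 0.
That gives 1 negative, 3 zero pivots.
Hence Q is negative semidefinite.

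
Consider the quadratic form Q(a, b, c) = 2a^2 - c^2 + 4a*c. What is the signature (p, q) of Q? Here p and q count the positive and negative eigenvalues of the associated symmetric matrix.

(1, 1)

The associated matrix is A = [[2, 0, 2], [0, 0, 0], [2, 0, -1]].
Row-reducing A symmetrically gives the diagonal entries 2, 0, -3.
Counting signs: 1 positive, 1 negative, 1 zero.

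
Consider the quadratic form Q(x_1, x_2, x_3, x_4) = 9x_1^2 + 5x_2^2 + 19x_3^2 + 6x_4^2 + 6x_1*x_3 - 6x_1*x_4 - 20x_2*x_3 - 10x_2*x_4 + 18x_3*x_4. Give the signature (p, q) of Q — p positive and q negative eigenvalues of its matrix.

(2, 1)

Write A = [[9, 0, 3, -3], [0, 5, -10, -5], [3, -10, 19, 9], [-3, -5, 9, 6]].
Row-reducing A symmetrically gives the diagonal entries 9, 5, -2, 0.
So there are 2 positive, 1 negative, 1 zero pivots.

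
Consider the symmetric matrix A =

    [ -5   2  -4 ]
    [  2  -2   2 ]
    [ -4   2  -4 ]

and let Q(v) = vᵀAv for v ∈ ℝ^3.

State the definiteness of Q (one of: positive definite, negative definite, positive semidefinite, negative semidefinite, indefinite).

negative definite

Leading principal minors: Δ_1 = -5, Δ_2 = 6, Δ_3 = -4.
The signs alternate starting with Δ_1 < 0, so by Sylvester's criterion Q is negative definite.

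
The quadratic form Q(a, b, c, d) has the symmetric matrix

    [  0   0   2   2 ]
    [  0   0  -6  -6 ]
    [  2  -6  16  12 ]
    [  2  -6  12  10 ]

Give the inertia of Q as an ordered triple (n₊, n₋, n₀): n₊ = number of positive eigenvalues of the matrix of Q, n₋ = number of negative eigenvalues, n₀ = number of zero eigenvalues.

By Sylvester's law of inertia any congruent diagonalization of A has 2 positive, 1 negative and 1 zero entries.

(2, 1, 1)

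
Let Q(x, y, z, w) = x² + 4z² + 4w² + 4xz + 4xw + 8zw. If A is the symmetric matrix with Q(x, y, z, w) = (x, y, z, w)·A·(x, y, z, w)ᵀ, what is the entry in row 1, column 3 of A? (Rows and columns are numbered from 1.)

2

The coefficient of x·z in Q is 4. For a symmetric A this equals A[1,3] + A[3,1] = 2·A[1,3].
So A[1,3] = 4/2 = 2.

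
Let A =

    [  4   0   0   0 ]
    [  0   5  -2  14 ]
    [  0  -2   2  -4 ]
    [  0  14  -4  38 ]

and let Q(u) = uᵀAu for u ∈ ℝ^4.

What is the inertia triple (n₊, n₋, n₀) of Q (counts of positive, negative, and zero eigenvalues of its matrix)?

(3, 1, 0)

Congruent diagonalization of A (simultaneous row and column reduction) yields pivots 4, 5, 6/5, -10/3.
That gives 3 positive, 1 negative pivots.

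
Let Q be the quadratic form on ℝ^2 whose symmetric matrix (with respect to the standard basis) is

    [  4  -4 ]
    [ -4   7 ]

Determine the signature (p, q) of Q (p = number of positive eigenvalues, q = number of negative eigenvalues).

Applying the same elementary operations to the rows and columns of A produces a congruent diagonal matrix with entries 4, 3.
Counting signs: 2 positive.

(2, 0)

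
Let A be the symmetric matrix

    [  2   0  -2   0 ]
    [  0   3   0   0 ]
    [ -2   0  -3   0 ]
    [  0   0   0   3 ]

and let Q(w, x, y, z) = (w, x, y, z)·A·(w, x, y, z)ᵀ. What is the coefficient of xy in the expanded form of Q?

0

The coefficient of xy is A[2,3] + A[3,2] = 2·0 = 0.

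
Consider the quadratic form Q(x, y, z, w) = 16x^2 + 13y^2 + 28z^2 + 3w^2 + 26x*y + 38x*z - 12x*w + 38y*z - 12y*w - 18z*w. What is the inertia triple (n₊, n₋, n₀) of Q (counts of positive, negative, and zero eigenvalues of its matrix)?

The symmetric matrix is A = [[16, 13, 19, -6], [13, 13, 19, -6], [19, 19, 28, -9], [-6, -6, -9, 3]].
Row-reducing A symmetrically gives the diagonal entries 16, 39/16, 3/13, 0.
Counting signs: 3 positive, 1 zero.

(3, 0, 1)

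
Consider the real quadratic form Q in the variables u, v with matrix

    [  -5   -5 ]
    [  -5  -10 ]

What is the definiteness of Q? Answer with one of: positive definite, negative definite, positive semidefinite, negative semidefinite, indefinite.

negative definite

For the 2×2 matrix [[-5, -5], [-5, -10]]: det = -5·-10 − (-5)² = 25, trace = -15.
det > 0 so both eigenvalues share the sign of the trace; trace = -15 < 0 ⇒ both negative.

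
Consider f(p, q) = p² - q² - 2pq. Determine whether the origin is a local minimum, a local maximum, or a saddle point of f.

The Hessian at the origin is H = [[2, -2], [-2, -2]].
det H = 2·-2 − (-2)² = -8 < 0, so H is indefinite.
Therefore the origin is a saddle point.

saddle point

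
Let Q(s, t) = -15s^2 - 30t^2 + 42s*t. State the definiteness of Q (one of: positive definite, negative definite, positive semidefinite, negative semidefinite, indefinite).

negative definite

The symmetric matrix of Q is A = [[-15, 21], [21, -30]].
Leading principal minors: Δ_1 = -15, Δ_2 = 9.
The signs alternate starting with Δ_1 < 0, so by Sylvester's criterion Q is negative definite.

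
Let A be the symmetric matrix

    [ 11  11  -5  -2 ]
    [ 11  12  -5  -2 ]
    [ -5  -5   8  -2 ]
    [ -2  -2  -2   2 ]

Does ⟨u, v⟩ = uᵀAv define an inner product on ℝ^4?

Leading principal minors: Δ_1 = 11, Δ_2 = 11, Δ_3 = 63, Δ_4 = 10.
All leading principal minors are positive, so by Sylvester's criterion Q is positive definite.
⟨·,·⟩ is an inner product exactly when A is positive definite.

yes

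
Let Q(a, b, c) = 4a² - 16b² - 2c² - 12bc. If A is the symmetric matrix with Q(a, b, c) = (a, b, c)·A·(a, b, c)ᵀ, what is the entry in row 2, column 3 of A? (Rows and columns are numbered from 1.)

The coefficient of b·c in Q is -12. For a symmetric A this equals A[2,3] + A[3,2] = 2·A[2,3].
So A[2,3] = -12/2 = -6.

-6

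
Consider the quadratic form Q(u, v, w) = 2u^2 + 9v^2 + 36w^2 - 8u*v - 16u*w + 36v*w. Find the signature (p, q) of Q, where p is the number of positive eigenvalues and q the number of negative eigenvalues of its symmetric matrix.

The associated matrix is A = [[2, -4, -8], [-4, 9, 18], [-8, 18, 36]].
Congruent diagonalization of A (simultaneous row and column reduction) yields pivots 2, 1, 0.
That gives 2 positive, 1 zero pivots.

(2, 0)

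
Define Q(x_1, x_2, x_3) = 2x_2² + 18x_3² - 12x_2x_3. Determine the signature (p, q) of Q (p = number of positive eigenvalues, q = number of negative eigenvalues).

Write A = [[0, 0, 0], [0, 2, -6], [0, -6, 18]].
Congruent diagonalization of A (simultaneous row and column reduction) yields pivots 0, 2, 0.
Counting signs: 1 positive, 2 zero.

(1, 0)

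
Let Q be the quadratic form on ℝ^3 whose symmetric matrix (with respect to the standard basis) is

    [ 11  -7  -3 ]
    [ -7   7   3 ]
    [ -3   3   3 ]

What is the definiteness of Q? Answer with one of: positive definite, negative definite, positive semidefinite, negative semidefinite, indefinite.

Leading principal minors: Δ_1 = 11, Δ_2 = 28, Δ_3 = 48.
All leading principal minors are positive, so by Sylvester's criterion Q is positive definite.

positive definite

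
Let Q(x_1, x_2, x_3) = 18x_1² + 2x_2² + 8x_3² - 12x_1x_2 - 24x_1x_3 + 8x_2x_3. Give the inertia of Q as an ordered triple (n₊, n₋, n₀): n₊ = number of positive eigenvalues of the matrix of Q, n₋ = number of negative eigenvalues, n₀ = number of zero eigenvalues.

Write A = [[18, -6, -12], [-6, 2, 4], [-12, 4, 8]].
Row-reducing A symmetrically gives the diagonal entries 18, 0, 0.
Counting signs: 1 positive, 2 zero.

(1, 0, 2)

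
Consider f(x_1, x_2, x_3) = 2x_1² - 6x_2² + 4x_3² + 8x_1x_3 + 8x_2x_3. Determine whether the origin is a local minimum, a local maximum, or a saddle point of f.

The Hessian at the origin is H = [[4, 0, 8], [0, -12, 8], [8, 8, 8]].
Symmetric row and column elimination reduces H to a congruent diagonal form with pivots 4, -12, -8/3.
That gives 1 positive, 2 negative pivots.
H is indefinite, so the origin is a saddle point.

saddle point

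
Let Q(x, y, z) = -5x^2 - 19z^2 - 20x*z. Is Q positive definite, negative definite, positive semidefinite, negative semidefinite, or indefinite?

The associated matrix is A = [[-5, 0, -10], [0, 0, 0], [-10, 0, -19]].
Applying the same elementary operations to the rows and columns of A produces a congruent diagonal matrix with entries -5, 0, 1.
Counting signs: 1 positive, 1 negative, 1 zero.
Hence Q is indefinite.

indefinite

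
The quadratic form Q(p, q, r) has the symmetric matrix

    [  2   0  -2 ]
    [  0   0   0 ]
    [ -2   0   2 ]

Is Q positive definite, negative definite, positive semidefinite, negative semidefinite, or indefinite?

Congruent diagonalization of A (simultaneous row and column reduction) yields pivots 2, 0, 0.
That gives 1 positive, 2 zero pivots.
Hence Q is positive semidefinite.

positive semidefinite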